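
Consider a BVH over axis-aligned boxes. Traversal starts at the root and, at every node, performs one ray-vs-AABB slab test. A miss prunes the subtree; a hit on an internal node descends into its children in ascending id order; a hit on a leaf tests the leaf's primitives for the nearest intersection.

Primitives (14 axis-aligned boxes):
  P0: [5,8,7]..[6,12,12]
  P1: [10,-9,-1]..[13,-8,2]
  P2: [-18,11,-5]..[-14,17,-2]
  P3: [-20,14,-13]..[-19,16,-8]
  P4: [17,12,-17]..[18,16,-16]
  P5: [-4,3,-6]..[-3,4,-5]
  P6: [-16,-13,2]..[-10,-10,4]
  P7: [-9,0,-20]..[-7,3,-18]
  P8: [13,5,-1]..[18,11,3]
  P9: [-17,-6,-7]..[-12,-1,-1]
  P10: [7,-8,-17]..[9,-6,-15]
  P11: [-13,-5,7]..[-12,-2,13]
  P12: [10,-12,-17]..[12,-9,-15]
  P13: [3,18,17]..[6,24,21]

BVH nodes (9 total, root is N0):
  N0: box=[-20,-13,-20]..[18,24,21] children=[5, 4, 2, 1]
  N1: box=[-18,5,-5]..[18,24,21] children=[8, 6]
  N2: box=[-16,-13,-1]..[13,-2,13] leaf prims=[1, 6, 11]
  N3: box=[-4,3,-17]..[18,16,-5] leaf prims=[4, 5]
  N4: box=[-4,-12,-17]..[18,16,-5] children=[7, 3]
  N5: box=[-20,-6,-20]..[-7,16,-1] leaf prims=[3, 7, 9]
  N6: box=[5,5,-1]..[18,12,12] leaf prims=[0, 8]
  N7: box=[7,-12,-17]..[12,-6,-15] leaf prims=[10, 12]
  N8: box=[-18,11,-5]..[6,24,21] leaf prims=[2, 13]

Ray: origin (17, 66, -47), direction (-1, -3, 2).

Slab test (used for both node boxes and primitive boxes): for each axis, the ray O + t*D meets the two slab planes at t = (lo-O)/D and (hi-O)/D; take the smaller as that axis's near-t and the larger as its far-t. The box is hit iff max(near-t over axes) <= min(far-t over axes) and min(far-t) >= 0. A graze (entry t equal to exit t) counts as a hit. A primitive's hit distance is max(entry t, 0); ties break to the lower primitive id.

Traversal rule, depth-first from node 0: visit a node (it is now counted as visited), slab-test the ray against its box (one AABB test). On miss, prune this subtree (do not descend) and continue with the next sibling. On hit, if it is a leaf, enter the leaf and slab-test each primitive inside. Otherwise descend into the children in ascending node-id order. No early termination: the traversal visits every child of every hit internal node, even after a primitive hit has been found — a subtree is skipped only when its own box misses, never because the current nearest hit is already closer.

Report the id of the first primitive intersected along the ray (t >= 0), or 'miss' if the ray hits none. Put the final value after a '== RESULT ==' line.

Traverse from the root:
N0 x:[-1,37] y:[14,79/3] z:[27/2,34] -> hit [14,79/3], descend [1, 2, 4, 5]
  N1 x:[-1,35] y:[14,61/3] z:[21,34] -> miss, prune
  N2 x:[4,33] y:[68/3,79/3] z:[23,30] -> hit [23,79/3] leaf, test {P1(miss), P6(miss), P11(miss)}
  N4 x:[-1,21] y:[50/3,26] z:[15,21] -> hit [50/3,21], descend [3, 7]
    N3 x:[-1,21] y:[50/3,21] z:[15,21] -> hit [50/3,21] leaf, test {P4(miss), P5@t=62/3}
    N7 x:[5,10] y:[24,26] z:[15,16] -> miss, prune
  N5 x:[24,37] y:[50/3,24] z:[27/2,23] -> miss, prune

Visited [0, 1, 2, 4, 3, 7, 5]. Tests: 7 box, 2 leaf. Nearest: P5.

== RESULT ==
5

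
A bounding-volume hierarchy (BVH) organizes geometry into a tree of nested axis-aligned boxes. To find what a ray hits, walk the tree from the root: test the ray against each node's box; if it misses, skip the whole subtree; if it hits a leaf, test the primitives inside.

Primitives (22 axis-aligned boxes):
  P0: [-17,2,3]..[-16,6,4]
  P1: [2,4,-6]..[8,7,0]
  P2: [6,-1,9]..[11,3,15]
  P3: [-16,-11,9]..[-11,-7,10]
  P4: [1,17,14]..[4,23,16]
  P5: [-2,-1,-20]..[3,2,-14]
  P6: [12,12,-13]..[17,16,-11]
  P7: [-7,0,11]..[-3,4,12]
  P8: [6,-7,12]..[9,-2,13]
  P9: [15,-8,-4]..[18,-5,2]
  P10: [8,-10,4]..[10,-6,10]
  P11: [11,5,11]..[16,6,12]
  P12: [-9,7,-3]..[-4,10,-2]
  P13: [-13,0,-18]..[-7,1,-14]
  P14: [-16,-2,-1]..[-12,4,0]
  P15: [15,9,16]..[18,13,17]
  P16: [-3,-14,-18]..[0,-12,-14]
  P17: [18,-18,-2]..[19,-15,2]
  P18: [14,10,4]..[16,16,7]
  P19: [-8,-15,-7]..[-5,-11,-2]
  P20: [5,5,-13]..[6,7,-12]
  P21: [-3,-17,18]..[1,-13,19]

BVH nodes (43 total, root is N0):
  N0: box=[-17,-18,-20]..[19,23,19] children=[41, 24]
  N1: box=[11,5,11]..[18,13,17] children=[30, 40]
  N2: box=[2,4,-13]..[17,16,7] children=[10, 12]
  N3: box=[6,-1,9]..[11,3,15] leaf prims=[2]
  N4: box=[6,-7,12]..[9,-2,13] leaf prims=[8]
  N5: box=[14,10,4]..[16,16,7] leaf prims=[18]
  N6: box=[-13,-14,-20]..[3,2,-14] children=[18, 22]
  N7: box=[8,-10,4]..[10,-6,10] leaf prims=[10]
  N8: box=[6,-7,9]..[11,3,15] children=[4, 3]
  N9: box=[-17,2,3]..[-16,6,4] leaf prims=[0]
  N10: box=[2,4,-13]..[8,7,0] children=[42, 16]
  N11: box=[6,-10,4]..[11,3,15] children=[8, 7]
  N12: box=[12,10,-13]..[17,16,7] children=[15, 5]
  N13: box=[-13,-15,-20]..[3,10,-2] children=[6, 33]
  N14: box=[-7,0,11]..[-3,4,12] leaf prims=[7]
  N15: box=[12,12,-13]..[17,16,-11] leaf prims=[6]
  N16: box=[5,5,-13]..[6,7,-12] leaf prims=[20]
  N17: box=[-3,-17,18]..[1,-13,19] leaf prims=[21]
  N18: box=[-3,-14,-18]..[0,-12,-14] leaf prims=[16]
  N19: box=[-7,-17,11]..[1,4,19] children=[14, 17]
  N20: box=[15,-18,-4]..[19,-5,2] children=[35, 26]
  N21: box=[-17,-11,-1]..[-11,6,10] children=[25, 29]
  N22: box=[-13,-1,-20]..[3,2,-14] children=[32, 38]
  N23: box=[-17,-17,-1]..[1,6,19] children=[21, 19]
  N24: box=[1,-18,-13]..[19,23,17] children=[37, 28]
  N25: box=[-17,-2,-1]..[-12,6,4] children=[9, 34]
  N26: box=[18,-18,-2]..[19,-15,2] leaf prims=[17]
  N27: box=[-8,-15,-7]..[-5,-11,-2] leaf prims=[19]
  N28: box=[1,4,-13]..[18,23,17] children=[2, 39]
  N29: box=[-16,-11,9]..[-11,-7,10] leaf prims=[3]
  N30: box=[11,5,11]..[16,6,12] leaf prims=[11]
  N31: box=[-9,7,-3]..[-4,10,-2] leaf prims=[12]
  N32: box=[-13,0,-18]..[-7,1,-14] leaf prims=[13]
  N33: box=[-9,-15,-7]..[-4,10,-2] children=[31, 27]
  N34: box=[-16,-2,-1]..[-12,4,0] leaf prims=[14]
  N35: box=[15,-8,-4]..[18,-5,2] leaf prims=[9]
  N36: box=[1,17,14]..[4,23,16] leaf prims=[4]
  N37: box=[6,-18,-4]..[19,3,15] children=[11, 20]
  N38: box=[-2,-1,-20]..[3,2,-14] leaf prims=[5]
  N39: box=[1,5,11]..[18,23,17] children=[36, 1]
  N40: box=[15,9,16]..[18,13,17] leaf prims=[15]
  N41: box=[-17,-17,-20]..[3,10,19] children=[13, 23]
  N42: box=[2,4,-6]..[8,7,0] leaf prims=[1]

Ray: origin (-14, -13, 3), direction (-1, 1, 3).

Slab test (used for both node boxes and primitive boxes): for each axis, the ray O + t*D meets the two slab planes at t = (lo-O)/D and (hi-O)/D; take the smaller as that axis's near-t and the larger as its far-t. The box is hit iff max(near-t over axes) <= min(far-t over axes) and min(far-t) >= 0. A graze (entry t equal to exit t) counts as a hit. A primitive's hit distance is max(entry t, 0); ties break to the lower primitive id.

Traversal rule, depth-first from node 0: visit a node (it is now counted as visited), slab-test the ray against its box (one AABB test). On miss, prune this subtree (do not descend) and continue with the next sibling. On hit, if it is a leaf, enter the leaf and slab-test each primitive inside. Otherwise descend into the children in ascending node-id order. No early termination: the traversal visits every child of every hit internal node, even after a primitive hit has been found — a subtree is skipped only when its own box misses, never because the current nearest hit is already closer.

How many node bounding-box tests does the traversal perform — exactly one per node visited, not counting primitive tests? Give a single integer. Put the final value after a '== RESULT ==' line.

Walk:
N0 x:[-33,3] y:[-5,36] z:[-23/3,16/3] -> hit [-5,3], descend [24, 41]
  N24 x:[-33,-15] y:[-5,36] z:[-16/3,14/3] -> miss, prune
  N41 x:[-17,3] y:[-4,23] z:[-23/3,16/3] -> hit [-4,3], descend [13, 23]
    N13 x:[-17,-1] y:[-2,23] z:[-23/3,-5/3] -> miss, prune
    N23 x:[-15,3] y:[-4,19] z:[-4/3,16/3] -> hit [-4/3,3], descend [19, 21]
      N19 x:[-15,-7] y:[-4,17] z:[8/3,16/3] -> miss, prune
      N21 x:[-3,3] y:[2,19] z:[-4/3,7/3] -> hit [2,7/3], descend [25, 29]
        N25 x:[-2,3] y:[11,19] z:[-4/3,1/3] -> miss, prune
        N29 x:[-3,2] y:[2,6] z:[2,7/3] -> hit [2,2] leaf, test {P3@t=2}

order=[0, 24, 41, 13, 23, 19, 21, 25, 29]  |boxes|=9  |leaves|=1  hit=P3

== RESULT ==
9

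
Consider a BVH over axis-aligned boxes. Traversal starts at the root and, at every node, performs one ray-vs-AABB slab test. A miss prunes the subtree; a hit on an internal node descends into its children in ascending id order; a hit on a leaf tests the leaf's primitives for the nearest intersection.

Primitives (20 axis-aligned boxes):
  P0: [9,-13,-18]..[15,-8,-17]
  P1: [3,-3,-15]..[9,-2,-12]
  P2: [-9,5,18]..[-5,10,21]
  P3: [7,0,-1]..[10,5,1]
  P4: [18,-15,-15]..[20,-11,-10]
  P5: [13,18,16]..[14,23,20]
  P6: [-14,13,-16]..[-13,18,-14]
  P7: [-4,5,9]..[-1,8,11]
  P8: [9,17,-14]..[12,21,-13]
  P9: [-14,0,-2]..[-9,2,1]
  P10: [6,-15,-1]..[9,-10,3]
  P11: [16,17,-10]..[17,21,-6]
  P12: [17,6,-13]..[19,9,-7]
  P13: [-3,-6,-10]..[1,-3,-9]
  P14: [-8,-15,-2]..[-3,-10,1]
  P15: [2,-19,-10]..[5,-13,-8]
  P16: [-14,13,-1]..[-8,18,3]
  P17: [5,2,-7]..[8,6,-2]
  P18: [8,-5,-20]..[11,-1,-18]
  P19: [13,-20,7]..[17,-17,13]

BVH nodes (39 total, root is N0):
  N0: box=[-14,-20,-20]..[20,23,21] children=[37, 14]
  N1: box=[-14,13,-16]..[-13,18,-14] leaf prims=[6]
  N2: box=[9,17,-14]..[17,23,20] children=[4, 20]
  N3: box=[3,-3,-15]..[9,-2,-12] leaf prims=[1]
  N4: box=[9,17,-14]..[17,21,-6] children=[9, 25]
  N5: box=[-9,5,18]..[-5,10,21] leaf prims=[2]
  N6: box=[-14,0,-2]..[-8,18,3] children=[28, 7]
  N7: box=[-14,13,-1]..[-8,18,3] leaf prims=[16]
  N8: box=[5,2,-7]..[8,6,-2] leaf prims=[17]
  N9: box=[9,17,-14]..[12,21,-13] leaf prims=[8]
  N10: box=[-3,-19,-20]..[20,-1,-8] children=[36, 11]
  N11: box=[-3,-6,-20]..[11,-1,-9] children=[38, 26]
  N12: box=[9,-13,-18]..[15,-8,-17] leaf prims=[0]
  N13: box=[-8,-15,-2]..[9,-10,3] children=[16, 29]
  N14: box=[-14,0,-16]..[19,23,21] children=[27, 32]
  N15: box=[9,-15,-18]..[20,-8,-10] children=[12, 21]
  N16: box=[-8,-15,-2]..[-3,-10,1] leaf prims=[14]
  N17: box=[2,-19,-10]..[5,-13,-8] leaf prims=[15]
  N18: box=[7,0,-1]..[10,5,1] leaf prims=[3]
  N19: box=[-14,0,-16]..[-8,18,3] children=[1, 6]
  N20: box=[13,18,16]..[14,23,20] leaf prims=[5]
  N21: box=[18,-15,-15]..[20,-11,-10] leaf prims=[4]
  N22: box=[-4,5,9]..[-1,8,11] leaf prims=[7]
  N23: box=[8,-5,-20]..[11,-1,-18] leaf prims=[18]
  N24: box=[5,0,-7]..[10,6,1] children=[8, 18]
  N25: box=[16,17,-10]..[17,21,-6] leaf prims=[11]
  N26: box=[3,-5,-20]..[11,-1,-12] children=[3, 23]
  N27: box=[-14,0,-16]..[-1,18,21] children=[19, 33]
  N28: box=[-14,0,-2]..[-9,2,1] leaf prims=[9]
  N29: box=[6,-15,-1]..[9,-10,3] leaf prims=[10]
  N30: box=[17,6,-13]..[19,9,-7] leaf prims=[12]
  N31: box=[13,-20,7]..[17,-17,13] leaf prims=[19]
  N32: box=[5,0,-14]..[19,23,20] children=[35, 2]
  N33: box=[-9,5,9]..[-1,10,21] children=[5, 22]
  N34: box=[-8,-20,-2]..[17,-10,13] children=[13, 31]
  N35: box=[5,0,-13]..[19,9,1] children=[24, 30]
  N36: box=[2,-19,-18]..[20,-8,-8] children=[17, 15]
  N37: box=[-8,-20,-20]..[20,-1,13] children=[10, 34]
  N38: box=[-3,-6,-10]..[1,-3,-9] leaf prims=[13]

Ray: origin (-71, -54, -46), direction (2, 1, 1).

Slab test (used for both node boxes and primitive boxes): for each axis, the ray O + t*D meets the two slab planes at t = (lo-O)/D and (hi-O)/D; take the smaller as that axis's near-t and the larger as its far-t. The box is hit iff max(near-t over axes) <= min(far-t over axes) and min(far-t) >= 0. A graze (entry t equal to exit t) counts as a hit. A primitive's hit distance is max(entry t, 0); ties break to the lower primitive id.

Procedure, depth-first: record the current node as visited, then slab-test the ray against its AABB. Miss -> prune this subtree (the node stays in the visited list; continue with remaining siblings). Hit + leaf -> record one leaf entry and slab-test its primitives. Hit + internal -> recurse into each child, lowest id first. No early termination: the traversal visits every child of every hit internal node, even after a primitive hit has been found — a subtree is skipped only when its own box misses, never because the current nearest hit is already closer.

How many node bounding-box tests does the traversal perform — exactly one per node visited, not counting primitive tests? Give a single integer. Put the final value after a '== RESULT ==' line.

Traverse from the root:
N0 x:[57/2,91/2] y:[34,77] z:[26,67] -> hit [34,91/2], descend [14, 37]
  N14 x:[57/2,45] y:[54,77] z:[30,67] -> miss, prune
  N37 x:[63/2,91/2] y:[34,53] z:[26,59] -> hit [34,91/2], descend [10, 34]
    N10 x:[34,91/2] y:[35,53] z:[26,38] -> hit [35,38], descend [11, 36]
      N11 x:[34,41] y:[48,53] z:[26,37] -> miss, prune
      N36 x:[73/2,91/2] y:[35,46] z:[28,38] -> hit [73/2,38], descend [15, 17]
        N15 x:[40,91/2] y:[39,46] z:[28,36] -> miss, prune
        N17 x:[73/2,38] y:[35,41] z:[36,38] -> hit [73/2,38] leaf, test {P15@t=73/2}
    N34 x:[63/2,44] y:[34,44] z:[44,59] -> hit [44,44], descend [13, 31]
      N13 x:[63/2,40] y:[39,44] z:[44,49] -> miss, prune
      N31 x:[42,44] y:[34,37] z:[53,59] -> miss, prune

Visited [0, 14, 37, 10, 11, 36, 15, 17, 34, 13, 31]. Tests: 11 box, 1 leaf. Nearest: P15.

== RESULT ==
11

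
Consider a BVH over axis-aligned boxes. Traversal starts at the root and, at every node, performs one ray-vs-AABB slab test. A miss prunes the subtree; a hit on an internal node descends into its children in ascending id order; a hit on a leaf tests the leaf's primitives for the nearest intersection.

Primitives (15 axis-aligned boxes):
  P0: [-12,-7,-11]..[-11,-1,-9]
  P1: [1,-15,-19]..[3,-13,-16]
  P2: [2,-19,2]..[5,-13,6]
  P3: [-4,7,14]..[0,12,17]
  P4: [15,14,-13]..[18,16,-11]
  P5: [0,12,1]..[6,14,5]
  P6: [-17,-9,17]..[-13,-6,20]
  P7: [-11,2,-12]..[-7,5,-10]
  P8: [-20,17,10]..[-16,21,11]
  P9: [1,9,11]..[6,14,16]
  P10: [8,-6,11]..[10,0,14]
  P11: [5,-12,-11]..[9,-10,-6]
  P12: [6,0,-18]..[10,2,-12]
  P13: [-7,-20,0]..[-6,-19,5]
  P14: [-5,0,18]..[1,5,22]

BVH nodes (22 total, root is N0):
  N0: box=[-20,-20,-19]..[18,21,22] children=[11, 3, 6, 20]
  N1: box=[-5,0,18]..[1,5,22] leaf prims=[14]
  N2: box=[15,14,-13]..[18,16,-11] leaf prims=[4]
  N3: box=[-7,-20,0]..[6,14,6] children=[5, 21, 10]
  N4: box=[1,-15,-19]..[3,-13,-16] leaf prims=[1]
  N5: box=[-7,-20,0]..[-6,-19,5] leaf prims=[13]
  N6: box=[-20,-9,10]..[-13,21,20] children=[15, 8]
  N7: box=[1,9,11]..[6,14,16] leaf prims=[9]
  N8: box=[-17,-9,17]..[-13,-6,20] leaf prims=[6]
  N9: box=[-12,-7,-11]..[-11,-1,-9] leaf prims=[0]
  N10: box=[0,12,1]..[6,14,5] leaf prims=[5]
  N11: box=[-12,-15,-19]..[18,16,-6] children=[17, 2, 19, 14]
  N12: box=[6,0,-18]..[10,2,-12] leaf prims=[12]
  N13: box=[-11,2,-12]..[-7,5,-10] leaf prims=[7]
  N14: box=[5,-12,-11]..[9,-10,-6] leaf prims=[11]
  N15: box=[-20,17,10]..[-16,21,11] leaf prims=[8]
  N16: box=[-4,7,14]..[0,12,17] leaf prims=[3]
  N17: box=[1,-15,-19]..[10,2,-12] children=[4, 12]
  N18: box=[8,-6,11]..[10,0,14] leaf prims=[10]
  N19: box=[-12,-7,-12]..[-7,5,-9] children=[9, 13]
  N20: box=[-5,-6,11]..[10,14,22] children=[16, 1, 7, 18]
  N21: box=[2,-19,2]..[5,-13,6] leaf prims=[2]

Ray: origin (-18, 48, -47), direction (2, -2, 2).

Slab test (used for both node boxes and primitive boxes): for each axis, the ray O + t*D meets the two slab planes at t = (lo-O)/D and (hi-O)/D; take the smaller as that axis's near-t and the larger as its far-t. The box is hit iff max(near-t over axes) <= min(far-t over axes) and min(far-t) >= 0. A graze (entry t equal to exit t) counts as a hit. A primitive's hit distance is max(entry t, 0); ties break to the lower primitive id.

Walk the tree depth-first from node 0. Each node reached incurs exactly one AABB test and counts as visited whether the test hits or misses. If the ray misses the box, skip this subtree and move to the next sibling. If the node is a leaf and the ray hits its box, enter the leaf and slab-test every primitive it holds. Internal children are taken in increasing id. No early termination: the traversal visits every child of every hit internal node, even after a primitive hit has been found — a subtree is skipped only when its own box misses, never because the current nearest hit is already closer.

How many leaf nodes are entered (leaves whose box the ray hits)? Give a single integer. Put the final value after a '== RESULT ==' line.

Trace the traversal:
N0 x:[-1,18] y:[27/2,34] z:[14,69/2] -> hit [14,18], descend [3, 6, 11, 20]
  N3 x:[11/2,12] y:[17,34] z:[47/2,53/2] -> miss, prune
  N6 x:[-1,5/2] y:[27/2,57/2] z:[57/2,67/2] -> miss, prune
  N11 x:[3,18] y:[16,63/2] z:[14,41/2] -> hit [16,18], descend [2, 14, 17, 19]
    N2 x:[33/2,18] y:[16,17] z:[17,18] -> hit [17,17] leaf, test {P4@t=17}
    N14 x:[23/2,27/2] y:[29,30] z:[18,41/2] -> miss, prune
    N17 x:[19/2,14] y:[23,63/2] z:[14,35/2] -> miss, prune
    N19 x:[3,11/2] y:[43/2,55/2] z:[35/2,19] -> miss, prune
  N20 x:[13/2,14] y:[17,27] z:[29,69/2] -> miss, prune

Summary -> nodes [0, 3, 6, 11, 2, 14, 17, 19, 20]; box-tests=9; leaf-entries=1; first=P4

== RESULT ==
1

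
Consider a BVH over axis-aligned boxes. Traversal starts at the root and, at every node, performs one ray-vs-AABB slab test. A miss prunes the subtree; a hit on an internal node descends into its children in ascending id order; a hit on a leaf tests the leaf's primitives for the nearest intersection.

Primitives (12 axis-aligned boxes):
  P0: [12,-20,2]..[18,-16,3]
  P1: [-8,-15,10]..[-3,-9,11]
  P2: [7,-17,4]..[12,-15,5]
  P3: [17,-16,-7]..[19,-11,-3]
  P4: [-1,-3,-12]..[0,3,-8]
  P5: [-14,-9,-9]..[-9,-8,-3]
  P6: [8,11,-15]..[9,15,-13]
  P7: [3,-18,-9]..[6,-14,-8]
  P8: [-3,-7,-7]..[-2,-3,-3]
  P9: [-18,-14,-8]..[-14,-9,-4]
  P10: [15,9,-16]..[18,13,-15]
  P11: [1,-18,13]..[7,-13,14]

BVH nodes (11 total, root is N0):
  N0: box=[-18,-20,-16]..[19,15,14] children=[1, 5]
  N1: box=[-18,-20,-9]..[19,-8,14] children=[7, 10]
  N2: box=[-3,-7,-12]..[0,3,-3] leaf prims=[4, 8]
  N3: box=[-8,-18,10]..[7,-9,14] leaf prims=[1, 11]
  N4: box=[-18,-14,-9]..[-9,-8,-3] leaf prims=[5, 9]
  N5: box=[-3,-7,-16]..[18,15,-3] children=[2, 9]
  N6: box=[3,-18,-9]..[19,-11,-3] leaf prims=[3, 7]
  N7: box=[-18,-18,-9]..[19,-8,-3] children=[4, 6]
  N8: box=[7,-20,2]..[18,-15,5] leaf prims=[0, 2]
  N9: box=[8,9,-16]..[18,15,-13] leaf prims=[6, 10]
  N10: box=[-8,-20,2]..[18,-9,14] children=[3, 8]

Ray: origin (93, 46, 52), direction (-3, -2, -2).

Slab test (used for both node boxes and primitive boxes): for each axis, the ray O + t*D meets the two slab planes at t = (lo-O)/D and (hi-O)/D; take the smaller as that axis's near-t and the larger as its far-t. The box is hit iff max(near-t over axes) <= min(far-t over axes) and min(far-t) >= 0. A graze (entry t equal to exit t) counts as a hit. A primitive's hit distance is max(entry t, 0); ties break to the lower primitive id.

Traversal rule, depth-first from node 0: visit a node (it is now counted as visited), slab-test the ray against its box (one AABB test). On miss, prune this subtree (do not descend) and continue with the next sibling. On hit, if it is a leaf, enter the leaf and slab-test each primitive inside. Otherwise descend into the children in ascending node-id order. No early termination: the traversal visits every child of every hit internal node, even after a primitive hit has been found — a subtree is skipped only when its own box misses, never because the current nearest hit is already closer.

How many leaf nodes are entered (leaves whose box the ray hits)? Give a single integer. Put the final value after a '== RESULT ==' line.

Traverse from the root:
N0 x:[74/3,37] y:[31/2,33] z:[19,34] -> hit [74/3,33], descend [1, 5]
  N1 x:[74/3,37] y:[27,33] z:[19,61/2] -> hit [27,61/2], descend [7, 10]
    N7 x:[74/3,37] y:[27,32] z:[55/2,61/2] -> hit [55/2,61/2], descend [4, 6]
      N4 x:[34,37] y:[27,30] z:[55/2,61/2] -> miss, prune
      N6 x:[74/3,30] y:[57/2,32] z:[55/2,61/2] -> hit [57/2,30] leaf, test {P3(miss), P7@t=30}
    N10 x:[25,101/3] y:[55/2,33] z:[19,25] -> miss, prune
  N5 x:[25,32] y:[31/2,53/2] z:[55/2,34] -> miss, prune

order=[0, 1, 7, 4, 6, 10, 5]  |boxes|=7  |leaves|=1  hit=P7

== RESULT ==
1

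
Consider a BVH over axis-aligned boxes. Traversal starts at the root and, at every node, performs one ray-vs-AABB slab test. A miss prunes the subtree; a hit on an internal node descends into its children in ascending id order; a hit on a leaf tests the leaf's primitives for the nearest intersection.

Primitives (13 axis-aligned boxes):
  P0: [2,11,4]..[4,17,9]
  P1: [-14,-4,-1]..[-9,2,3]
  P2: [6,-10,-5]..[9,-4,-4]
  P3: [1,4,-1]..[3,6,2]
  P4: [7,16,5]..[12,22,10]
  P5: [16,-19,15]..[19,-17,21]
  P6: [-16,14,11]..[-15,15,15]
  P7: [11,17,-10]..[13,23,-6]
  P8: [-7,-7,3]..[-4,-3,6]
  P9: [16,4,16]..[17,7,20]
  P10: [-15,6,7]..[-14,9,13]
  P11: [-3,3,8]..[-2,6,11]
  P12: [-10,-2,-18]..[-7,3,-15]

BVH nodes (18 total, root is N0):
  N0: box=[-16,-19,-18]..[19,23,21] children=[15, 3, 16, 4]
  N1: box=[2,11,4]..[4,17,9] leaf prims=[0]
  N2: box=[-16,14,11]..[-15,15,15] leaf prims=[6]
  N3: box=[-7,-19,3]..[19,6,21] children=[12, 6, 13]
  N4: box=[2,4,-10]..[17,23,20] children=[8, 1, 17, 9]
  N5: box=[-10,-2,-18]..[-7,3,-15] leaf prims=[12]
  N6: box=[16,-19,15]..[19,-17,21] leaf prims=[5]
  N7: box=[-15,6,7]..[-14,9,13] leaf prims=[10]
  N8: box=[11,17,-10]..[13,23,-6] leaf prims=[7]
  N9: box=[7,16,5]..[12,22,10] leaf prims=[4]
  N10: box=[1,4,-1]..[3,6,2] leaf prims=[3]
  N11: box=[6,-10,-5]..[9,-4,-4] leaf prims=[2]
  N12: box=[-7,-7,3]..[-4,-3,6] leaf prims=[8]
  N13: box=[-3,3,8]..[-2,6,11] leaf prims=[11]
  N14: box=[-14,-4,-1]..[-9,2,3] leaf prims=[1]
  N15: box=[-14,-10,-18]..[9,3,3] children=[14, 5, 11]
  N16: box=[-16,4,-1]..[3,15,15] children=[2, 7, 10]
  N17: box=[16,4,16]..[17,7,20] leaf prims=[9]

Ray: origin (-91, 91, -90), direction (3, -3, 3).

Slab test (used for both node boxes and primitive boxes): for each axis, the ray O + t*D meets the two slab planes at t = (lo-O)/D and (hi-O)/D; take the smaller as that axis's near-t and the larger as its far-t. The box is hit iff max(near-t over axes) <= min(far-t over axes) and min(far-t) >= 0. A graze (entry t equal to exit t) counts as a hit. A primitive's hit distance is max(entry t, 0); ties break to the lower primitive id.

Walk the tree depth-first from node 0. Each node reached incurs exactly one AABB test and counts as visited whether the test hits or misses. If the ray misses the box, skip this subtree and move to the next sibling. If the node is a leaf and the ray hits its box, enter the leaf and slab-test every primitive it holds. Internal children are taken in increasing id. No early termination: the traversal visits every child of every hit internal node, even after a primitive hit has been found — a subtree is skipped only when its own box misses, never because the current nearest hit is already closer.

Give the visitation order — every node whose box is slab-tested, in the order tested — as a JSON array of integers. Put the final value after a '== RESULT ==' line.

Trace the traversal:
N0 x:[25,110/3] y:[68/3,110/3] z:[24,37] -> hit [25,110/3], descend [3, 4, 15, 16]
  N3 x:[28,110/3] y:[85/3,110/3] z:[31,37] -> hit [31,110/3], descend [6, 12, 13]
    N6 x:[107/3,110/3] y:[36,110/3] z:[35,37] -> hit [36,110/3] leaf, test {P5@t=36}
    N12 x:[28,29] y:[94/3,98/3] z:[31,32] -> miss, prune
    N13 x:[88/3,89/3] y:[85/3,88/3] z:[98/3,101/3] -> miss, prune
  N4 x:[31,36] y:[68/3,29] z:[80/3,110/3] -> miss, prune
  N15 x:[77/3,100/3] y:[88/3,101/3] z:[24,31] -> hit [88/3,31], descend [5, 11, 14]
    N5 x:[27,28] y:[88/3,31] z:[24,25] -> miss, prune
    N11 x:[97/3,100/3] y:[95/3,101/3] z:[85/3,86/3] -> miss, prune
    N14 x:[77/3,82/3] y:[89/3,95/3] z:[89/3,31] -> miss, prune
  N16 x:[25,94/3] y:[76/3,29] z:[89/3,35] -> miss, prune

Visited [0, 3, 6, 12, 13, 4, 15, 5, 11, 14, 16]. Tests: 11 box, 1 leaf. Nearest: P5.

== RESULT ==
[0, 3, 6, 12, 13, 4, 15, 5, 11, 14, 16]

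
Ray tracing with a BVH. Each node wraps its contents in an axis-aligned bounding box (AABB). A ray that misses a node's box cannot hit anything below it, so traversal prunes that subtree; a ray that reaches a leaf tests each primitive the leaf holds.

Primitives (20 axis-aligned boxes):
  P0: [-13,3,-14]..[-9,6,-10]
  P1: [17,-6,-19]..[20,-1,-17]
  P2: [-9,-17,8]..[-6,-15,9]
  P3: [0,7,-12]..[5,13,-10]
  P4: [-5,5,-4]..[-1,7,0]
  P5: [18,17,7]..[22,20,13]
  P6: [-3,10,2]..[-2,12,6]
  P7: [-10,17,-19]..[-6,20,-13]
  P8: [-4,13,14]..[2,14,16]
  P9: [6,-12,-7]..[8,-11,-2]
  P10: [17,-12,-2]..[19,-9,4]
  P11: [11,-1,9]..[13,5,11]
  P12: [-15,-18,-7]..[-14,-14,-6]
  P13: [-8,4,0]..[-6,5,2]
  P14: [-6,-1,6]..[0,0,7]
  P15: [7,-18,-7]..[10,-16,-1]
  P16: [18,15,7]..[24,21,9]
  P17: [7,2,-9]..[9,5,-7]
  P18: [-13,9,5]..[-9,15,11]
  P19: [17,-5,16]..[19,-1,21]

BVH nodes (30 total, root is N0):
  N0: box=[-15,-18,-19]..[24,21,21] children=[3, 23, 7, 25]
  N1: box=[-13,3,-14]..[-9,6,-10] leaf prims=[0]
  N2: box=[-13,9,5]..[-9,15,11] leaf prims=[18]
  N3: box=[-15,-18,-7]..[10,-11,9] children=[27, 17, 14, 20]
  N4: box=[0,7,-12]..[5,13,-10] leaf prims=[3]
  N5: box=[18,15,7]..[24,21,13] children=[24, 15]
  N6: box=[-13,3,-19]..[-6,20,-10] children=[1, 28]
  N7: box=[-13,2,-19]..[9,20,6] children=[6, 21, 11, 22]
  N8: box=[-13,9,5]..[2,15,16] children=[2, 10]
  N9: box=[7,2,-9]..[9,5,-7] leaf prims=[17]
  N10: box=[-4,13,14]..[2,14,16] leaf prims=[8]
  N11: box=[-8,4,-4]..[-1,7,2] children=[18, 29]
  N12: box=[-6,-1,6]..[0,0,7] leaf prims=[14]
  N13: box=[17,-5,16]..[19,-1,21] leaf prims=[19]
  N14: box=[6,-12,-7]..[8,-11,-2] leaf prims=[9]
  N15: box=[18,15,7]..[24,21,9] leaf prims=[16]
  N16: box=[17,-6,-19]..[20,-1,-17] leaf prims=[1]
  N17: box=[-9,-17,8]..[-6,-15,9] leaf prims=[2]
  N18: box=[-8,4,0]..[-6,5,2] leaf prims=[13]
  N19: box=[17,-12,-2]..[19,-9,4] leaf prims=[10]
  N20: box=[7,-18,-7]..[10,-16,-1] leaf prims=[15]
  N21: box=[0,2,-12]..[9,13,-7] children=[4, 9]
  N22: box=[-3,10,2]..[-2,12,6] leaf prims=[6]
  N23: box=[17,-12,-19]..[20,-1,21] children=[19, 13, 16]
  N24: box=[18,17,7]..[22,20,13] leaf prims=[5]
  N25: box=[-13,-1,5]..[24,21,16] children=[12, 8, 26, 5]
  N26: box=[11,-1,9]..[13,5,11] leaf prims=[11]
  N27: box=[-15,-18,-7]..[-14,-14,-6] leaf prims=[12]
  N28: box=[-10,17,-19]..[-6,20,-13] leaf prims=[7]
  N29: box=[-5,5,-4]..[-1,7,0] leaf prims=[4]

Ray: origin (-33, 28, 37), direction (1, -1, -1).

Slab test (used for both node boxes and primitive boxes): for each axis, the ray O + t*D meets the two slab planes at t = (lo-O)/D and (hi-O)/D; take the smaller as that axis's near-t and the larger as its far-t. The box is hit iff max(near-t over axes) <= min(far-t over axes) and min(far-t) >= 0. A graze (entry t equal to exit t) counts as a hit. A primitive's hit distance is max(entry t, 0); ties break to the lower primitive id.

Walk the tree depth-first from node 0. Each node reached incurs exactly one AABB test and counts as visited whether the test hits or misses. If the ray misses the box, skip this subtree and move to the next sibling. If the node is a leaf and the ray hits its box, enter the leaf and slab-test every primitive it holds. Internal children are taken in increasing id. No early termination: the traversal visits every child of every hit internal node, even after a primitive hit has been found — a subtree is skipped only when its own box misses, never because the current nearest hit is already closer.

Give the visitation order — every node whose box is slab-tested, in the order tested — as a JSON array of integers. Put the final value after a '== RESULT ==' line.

Walk:
N0 x:[18,57] y:[7,46] z:[16,56] -> hit [18,46], descend [3, 7, 23, 25]
  N3 x:[18,43] y:[39,46] z:[28,44] -> hit [39,43], descend [14, 17, 20, 27]
    N14 x:[39,41] y:[39,40] z:[39,44] -> hit [39,40] leaf, test {P9@t=39}
    N17 x:[24,27] y:[43,45] z:[28,29] -> miss, prune
    N20 x:[40,43] y:[44,46] z:[38,44] -> miss, prune
    N27 x:[18,19] y:[42,46] z:[43,44] -> miss, prune
  N7 x:[20,42] y:[8,26] z:[31,56] -> miss, prune
  N23 x:[50,53] y:[29,40] z:[16,56] -> miss, prune
  N25 x:[20,57] y:[7,29] z:[21,32] -> hit [21,29], descend [5, 8, 12, 26]
    N5 x:[51,57] y:[7,13] z:[24,30] -> miss, prune
    N8 x:[20,35] y:[13,19] z:[21,32] -> miss, prune
    N12 x:[27,33] y:[28,29] z:[30,31] -> miss, prune
    N26 x:[44,46] y:[23,29] z:[26,28] -> miss, prune

order=[0, 3, 14, 17, 20, 27, 7, 23, 25, 5, 8, 12, 26]  |boxes|=13  |leaves|=1  hit=P9

== RESULT ==
[0, 3, 14, 17, 20, 27, 7, 23, 25, 5, 8, 12, 26]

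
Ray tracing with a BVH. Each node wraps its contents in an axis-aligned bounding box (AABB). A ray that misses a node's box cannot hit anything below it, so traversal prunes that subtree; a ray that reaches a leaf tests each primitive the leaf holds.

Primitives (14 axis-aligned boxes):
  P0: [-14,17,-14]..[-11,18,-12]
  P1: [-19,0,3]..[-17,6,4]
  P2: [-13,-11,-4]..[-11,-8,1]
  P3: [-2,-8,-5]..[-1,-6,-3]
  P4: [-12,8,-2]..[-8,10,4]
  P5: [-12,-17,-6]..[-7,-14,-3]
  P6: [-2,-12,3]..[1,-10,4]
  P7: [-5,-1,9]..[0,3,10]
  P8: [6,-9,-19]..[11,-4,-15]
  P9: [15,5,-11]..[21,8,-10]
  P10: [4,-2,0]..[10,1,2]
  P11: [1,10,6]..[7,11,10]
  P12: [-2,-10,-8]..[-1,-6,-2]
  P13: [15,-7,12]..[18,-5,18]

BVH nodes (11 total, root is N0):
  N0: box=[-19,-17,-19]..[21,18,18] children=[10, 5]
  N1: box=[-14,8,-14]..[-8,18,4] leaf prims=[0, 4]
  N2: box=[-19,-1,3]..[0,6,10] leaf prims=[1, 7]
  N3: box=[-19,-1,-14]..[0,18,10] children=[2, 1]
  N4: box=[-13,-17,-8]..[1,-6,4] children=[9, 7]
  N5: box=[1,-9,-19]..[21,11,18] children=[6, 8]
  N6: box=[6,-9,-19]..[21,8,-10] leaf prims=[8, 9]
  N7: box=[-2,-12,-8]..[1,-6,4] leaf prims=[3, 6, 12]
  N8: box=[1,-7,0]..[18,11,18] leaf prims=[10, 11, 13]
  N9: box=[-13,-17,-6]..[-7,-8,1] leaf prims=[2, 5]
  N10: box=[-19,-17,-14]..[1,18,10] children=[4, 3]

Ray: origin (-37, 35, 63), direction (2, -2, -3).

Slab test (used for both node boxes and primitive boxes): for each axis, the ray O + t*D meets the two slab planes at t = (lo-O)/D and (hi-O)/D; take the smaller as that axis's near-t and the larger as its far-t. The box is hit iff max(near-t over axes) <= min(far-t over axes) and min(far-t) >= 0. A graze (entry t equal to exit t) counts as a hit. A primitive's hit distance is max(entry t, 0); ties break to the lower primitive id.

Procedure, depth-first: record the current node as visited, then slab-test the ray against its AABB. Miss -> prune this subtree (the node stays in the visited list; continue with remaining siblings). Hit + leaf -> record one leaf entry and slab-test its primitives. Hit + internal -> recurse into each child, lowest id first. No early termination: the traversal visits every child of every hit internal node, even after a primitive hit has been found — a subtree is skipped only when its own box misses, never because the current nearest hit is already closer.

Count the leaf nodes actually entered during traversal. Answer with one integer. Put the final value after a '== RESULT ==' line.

Traverse from the root:
N0 x:[9,29] y:[17/2,26] z:[15,82/3] -> hit [15,26], descend [5, 10]
  N5 x:[19,29] y:[12,22] z:[15,82/3] -> hit [19,22], descend [6, 8]
    N6 x:[43/2,29] y:[27/2,22] z:[73/3,82/3] -> miss, prune
    N8 x:[19,55/2] y:[12,21] z:[15,21] -> hit [19,21] leaf, test {P10(miss), P11(miss), P13(miss)}
  N10 x:[9,19] y:[17/2,26] z:[53/3,77/3] -> hit [53/3,19], descend [3, 4]
    N3 x:[9,37/2] y:[17/2,18] z:[53/3,77/3] -> hit [53/3,18], descend [1, 2]
      N1 x:[23/2,29/2] y:[17/2,27/2] z:[59/3,77/3] -> miss, prune
      N2 x:[9,37/2] y:[29/2,18] z:[53/3,20] -> hit [53/3,18] leaf, test {P1(miss), P7@t=53/3}
    N4 x:[12,19] y:[41/2,26] z:[59/3,71/3] -> miss, prune

Visited [0, 5, 6, 8, 10, 3, 1, 2, 4]. Tests: 9 box, 2 leaf. Nearest: P7.

== RESULT ==
2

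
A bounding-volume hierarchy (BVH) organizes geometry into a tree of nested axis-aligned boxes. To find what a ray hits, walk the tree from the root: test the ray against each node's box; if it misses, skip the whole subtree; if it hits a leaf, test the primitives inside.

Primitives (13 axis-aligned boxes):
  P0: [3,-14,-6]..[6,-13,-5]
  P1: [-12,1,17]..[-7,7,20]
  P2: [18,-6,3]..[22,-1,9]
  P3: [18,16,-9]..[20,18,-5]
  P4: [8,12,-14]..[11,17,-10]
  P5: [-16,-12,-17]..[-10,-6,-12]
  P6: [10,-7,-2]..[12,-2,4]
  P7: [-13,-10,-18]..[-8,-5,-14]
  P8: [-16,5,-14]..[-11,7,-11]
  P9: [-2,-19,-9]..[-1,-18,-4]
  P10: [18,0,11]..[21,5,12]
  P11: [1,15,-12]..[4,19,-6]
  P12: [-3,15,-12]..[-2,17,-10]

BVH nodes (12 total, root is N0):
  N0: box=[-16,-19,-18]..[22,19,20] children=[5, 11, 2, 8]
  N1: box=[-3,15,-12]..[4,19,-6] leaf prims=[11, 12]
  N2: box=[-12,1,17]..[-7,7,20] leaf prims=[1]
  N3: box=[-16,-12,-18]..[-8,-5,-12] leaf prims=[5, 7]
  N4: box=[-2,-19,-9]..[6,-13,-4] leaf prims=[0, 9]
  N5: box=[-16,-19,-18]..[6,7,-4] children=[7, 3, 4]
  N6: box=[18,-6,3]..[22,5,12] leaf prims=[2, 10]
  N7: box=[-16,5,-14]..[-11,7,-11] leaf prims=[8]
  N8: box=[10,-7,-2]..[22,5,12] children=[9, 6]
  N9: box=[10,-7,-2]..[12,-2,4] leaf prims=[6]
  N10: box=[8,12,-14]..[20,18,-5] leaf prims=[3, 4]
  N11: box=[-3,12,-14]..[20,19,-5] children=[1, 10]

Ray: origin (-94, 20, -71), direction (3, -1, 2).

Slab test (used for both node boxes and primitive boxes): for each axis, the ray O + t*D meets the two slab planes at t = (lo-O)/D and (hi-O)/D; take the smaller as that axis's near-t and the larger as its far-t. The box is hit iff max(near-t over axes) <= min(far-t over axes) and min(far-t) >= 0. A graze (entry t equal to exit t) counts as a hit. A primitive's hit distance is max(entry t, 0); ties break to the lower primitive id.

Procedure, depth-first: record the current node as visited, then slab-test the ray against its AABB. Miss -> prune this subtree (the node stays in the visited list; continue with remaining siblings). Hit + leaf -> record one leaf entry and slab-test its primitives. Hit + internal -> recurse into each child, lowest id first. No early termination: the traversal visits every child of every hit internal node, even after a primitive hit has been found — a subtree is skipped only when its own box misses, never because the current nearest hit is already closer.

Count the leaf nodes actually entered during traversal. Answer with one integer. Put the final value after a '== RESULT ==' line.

Trace the traversal:
N0 x:[26,116/3] y:[1,39] z:[53/2,91/2] -> hit [53/2,116/3], descend [2, 5, 8, 11]
  N2 x:[82/3,29] y:[13,19] z:[44,91/2] -> miss, prune
  N5 x:[26,100/3] y:[13,39] z:[53/2,67/2] -> hit [53/2,100/3], descend [3, 4, 7]
    N3 x:[26,86/3] y:[25,32] z:[53/2,59/2] -> hit [53/2,86/3] leaf, test {P5@t=27, P7@t=27}
    N4 x:[92/3,100/3] y:[33,39] z:[31,67/2] -> hit [33,100/3] leaf, test {P0@t=33, P9(miss)}
    N7 x:[26,83/3] y:[13,15] z:[57/2,30] -> miss, prune
  N8 x:[104/3,116/3] y:[15,27] z:[69/2,83/2] -> miss, prune
  N11 x:[91/3,38] y:[1,8] z:[57/2,33] -> miss, prune

order=[0, 2, 5, 3, 4, 7, 8, 11]  |boxes|=8  |leaves|=2  hit=P5

== RESULT ==
2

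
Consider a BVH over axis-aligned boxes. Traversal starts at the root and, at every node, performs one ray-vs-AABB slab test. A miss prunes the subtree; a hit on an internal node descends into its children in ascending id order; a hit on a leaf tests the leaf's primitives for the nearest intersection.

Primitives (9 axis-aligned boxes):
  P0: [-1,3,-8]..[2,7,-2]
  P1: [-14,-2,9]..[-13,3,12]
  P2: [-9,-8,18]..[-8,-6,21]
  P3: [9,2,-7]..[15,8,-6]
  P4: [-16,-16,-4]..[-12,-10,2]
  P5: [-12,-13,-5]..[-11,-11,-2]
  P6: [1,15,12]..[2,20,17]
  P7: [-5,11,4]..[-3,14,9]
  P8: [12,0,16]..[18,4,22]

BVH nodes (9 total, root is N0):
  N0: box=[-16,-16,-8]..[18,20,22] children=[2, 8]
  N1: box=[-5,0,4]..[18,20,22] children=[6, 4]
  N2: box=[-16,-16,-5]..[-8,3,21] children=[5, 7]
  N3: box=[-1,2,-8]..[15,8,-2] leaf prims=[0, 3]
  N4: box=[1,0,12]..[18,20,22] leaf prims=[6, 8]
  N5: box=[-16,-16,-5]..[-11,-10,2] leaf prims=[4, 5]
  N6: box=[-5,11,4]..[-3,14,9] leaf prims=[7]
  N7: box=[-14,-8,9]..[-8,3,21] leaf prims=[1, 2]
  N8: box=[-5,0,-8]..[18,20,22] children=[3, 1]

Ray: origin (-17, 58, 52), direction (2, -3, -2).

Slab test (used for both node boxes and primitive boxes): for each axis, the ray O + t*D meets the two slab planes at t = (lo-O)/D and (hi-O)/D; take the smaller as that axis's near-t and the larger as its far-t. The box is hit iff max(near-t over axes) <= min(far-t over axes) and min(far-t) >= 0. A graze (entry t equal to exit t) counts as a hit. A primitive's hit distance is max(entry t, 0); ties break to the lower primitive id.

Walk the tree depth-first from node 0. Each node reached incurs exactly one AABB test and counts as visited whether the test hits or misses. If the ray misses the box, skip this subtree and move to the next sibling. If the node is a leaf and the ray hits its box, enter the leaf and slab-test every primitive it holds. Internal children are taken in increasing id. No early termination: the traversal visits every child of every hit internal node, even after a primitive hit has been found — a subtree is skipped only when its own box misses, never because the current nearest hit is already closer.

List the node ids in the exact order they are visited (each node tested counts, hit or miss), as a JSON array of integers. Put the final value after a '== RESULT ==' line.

Traverse from the root:
N0 x:[1/2,35/2] y:[38/3,74/3] z:[15,30] -> hit [15,35/2], descend [2, 8]
  N2 x:[1/2,9/2] y:[55/3,74/3] z:[31/2,57/2] -> miss, prune
  N8 x:[6,35/2] y:[38/3,58/3] z:[15,30] -> hit [15,35/2], descend [1, 3]
    N1 x:[6,35/2] y:[38/3,58/3] z:[15,24] -> hit [15,35/2], descend [4, 6]
      N4 x:[9,35/2] y:[38/3,58/3] z:[15,20] -> hit [15,35/2] leaf, test {P6(miss), P8(miss)}
      N6 x:[6,7] y:[44/3,47/3] z:[43/2,24] -> miss, prune
    N3 x:[8,16] y:[50/3,56/3] z:[27,30] -> miss, prune

Summary -> nodes [0, 2, 8, 1, 4, 6, 3]; box-tests=7; leaf-entries=1; first=miss

== RESULT ==
[0, 2, 8, 1, 4, 6, 3]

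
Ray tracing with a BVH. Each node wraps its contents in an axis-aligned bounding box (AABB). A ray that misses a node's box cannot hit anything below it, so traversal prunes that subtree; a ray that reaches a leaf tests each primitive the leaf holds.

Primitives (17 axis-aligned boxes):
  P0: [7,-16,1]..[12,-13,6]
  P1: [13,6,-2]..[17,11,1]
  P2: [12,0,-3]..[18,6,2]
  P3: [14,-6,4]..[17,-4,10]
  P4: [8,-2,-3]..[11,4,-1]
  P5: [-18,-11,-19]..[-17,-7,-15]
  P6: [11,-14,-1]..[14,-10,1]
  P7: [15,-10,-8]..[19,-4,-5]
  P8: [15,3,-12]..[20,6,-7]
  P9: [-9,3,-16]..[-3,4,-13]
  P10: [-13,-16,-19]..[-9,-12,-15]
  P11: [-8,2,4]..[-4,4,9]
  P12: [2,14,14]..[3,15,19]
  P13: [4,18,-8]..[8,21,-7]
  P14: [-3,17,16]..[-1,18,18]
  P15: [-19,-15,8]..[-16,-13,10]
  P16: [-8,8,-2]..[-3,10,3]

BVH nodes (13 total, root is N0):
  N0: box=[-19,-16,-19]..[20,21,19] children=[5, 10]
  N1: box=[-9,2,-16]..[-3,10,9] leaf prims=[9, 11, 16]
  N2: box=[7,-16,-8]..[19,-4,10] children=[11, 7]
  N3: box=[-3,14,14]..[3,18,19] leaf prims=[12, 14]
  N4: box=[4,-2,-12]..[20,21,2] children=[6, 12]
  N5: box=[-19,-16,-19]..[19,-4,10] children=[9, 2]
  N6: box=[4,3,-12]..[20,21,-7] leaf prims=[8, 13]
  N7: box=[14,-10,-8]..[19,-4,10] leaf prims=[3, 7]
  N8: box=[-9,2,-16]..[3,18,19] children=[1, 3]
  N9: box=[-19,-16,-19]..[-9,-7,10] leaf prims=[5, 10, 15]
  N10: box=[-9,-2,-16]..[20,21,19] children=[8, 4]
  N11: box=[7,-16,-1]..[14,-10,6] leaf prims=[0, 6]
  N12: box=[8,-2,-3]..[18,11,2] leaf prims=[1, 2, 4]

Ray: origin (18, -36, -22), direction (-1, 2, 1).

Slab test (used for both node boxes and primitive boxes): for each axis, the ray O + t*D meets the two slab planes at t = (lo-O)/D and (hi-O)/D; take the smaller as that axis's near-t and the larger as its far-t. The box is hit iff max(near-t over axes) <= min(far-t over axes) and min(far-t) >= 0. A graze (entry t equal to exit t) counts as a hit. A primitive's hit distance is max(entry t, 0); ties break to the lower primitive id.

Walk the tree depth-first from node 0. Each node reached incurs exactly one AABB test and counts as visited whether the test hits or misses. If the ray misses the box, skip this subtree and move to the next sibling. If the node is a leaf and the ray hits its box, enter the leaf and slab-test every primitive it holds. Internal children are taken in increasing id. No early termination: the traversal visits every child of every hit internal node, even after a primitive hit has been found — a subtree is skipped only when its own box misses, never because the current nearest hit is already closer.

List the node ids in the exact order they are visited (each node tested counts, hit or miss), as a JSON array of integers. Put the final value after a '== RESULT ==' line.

Walk:
N0 x:[-2,37] y:[10,57/2] z:[3,41] -> hit [10,57/2], descend [5, 10]
  N5 x:[-1,37] y:[10,16] z:[3,32] -> hit [10,16], descend [2, 9]
    N2 x:[-1,11] y:[10,16] z:[14,32] -> miss, prune
    N9 x:[27,37] y:[10,29/2] z:[3,32] -> miss, prune
  N10 x:[-2,27] y:[17,57/2] z:[6,41] -> hit [17,27], descend [4, 8]
    N4 x:[-2,14] y:[17,57/2] z:[10,24] -> miss, prune
    N8 x:[15,27] y:[19,27] z:[6,41] -> hit [19,27], descend [1, 3]
      N1 x:[21,27] y:[19,23] z:[6,31] -> hit [21,23] leaf, test {P9(miss), P11(miss), P16@t=22}
      N3 x:[15,21] y:[25,27] z:[36,41] -> miss, prune

order=[0, 5, 2, 9, 10, 4, 8, 1, 3]  |boxes|=9  |leaves|=1  hit=P16

== RESULT ==
[0, 5, 2, 9, 10, 4, 8, 1, 3]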